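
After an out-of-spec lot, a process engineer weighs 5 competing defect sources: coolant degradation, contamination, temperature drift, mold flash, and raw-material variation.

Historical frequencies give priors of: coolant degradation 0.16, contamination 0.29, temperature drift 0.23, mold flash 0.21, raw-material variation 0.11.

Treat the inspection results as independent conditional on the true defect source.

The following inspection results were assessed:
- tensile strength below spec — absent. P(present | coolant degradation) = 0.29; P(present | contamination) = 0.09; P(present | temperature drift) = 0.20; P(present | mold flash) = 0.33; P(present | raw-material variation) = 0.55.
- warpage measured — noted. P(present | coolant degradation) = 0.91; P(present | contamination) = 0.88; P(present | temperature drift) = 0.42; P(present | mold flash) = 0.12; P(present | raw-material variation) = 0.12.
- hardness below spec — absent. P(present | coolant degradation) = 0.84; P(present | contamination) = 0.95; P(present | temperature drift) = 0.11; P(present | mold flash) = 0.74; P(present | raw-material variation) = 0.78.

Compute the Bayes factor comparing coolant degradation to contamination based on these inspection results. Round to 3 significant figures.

2.58

Joint likelihood of the inspection result pattern under each hypothesis (using 1 − P(present | H) for each absent inspection result):
  coolant degradation: (1 − 0.29) × 0.91 × (1 − 0.84) = 0.10338
  contamination: (1 − 0.09) × 0.88 × (1 − 0.95) = 0.04004
Bayes factor = 0.10338 / 0.04004 ≈ 2.58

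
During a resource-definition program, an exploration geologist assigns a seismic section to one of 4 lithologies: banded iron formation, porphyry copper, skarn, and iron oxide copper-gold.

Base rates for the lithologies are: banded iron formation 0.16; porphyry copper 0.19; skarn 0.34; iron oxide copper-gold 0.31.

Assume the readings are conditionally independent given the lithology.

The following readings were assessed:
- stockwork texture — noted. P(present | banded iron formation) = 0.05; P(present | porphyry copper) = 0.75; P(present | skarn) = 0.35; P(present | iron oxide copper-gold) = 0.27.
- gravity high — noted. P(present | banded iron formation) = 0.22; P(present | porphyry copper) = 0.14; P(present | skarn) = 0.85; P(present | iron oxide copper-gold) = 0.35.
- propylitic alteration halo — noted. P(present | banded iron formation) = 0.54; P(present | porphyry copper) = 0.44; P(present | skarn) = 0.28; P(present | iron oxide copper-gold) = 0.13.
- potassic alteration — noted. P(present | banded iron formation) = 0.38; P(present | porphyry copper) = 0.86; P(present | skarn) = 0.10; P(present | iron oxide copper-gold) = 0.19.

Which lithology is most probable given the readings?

For each hypothesis, the unnormalized posterior weight is prior × product of the reading likelihoods:
  banded iron formation: 0.16 × 0.05 × 0.22 × 0.54 × 0.38 = 0.00036115
  porphyry copper: 0.19 × 0.75 × 0.14 × 0.44 × 0.86 = 0.0075491
  skarn: 0.34 × 0.35 × 0.85 × 0.28 × 0.10 = 0.0028322
  iron oxide copper-gold: 0.31 × 0.27 × 0.35 × 0.13 × 0.19 = 0.00072359
Marginal likelihood of the evidence = 0.011466.
P(banded iron formation | evidence) ≈ 0.00036115 / 0.011466 ≈ 0.031
P(porphyry copper | evidence) ≈ 0.0075491 / 0.011466 ≈ 0.658
P(skarn | evidence) ≈ 0.0028322 / 0.011466 ≈ 0.247
P(iron oxide copper-gold | evidence) ≈ 0.00072359 / 0.011466 ≈ 0.063
The largest is 0.658, so porphyry copper is most probable.

porphyry copper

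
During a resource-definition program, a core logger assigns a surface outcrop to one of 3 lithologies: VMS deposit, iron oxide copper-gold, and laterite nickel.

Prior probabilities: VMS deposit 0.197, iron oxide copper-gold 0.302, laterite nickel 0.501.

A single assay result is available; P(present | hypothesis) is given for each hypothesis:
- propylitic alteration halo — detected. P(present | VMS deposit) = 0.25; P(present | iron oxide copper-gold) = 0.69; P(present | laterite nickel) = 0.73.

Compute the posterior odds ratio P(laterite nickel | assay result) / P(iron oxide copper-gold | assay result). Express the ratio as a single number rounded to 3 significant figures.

1.76

The normalizing constant cancels in an odds ratio, so compute prior × likelihood for the two hypotheses only:
  laterite nickel: 0.501 × 0.73 = 0.36573
  iron oxide copper-gold: 0.302 × 0.69 = 0.20838
Posterior odds = 0.36573 / 0.20838 ≈ 1.76.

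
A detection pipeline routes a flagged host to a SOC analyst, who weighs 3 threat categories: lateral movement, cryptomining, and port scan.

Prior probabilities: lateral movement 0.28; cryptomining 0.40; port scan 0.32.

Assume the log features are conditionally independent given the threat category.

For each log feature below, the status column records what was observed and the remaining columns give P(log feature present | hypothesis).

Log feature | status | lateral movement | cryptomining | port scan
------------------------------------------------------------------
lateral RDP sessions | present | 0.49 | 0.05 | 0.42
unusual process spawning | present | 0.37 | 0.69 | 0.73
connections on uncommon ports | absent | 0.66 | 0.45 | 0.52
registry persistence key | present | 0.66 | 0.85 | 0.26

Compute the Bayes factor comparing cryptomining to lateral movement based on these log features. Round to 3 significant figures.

0.396

Take the product of per-log feature likelihoods under each hypothesis (using 1 − P(present | H) for each absent log feature), then divide.
  cryptomining: 0.05 × 0.69 × (1 − 0.45) × 0.85 = 0.016129
  lateral movement: 0.49 × 0.37 × (1 − 0.66) × 0.66 = 0.040684
Bayes factor = 0.016129 / 0.040684 ≈ 0.396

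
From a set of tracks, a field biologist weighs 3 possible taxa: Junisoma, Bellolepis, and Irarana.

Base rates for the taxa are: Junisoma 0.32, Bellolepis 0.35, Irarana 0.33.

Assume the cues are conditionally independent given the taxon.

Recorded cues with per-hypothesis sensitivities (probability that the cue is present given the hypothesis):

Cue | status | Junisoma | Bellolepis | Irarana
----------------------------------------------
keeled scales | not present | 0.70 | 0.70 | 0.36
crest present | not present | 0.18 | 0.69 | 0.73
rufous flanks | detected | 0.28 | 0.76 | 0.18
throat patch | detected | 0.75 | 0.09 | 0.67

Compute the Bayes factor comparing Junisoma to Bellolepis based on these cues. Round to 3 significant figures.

8.12

Take the product of per-cue likelihoods under each hypothesis (using 1 − P(present | H) for each absent cue), then divide.
  Junisoma: (1 − 0.70) × (1 − 0.18) × 0.28 × 0.75 = 0.05166
  Bellolepis: (1 − 0.70) × (1 − 0.69) × 0.76 × 0.09 = 0.0063612
Bayes factor = 0.05166 / 0.0063612 ≈ 8.12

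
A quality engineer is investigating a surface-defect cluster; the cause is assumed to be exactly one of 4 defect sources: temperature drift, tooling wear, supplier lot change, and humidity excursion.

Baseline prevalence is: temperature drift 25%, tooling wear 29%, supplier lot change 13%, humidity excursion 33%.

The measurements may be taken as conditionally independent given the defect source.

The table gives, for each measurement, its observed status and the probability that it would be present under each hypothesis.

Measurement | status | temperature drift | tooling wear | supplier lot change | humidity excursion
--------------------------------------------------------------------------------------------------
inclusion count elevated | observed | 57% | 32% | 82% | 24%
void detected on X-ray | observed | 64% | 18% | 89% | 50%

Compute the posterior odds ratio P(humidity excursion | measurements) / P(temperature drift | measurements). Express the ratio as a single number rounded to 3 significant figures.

The normalizing constant cancels in an odds ratio, so compute prior × likelihood for the two hypotheses only:
  humidity excursion: 0.33 × 0.24 × 0.50 = 0.0396
  temperature drift: 0.25 × 0.57 × 0.64 = 0.0912
Posterior odds = 0.0396 / 0.0912 ≈ 0.434.

0.434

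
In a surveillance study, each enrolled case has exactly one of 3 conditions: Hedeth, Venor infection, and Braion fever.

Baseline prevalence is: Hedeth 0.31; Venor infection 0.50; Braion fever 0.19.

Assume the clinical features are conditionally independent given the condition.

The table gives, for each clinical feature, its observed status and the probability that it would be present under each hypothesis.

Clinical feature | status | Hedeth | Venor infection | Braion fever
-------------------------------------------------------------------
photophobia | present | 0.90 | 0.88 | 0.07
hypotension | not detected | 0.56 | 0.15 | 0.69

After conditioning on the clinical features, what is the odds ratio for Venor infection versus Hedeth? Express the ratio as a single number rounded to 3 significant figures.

3.05

Posterior odds equal prior odds times the likelihood ratio; only the two competing hypotheses matter (using 1 − P(present | H) for each absent clinical feature).
  Venor infection: 0.50 × 0.88 × (1 − 0.15) = 0.374
  Hedeth: 0.31 × 0.90 × (1 − 0.56) = 0.12276
Posterior odds = 0.374 / 0.12276 ≈ 3.05.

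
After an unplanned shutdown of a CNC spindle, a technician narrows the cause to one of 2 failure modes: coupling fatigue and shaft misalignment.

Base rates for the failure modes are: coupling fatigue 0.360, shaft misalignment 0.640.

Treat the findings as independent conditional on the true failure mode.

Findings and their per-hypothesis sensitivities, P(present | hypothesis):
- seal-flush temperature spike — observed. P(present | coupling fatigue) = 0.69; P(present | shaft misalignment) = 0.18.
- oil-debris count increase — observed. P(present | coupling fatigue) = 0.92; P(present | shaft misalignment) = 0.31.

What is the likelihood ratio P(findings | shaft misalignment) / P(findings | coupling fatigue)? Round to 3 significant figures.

Joint likelihood of the evidence pattern under each hypothesis:
  shaft misalignment: 0.18 × 0.31 = 0.0558
  coupling fatigue: 0.69 × 0.92 = 0.6348
Bayes factor = 0.0558 / 0.6348 ≈ 0.0879

0.0879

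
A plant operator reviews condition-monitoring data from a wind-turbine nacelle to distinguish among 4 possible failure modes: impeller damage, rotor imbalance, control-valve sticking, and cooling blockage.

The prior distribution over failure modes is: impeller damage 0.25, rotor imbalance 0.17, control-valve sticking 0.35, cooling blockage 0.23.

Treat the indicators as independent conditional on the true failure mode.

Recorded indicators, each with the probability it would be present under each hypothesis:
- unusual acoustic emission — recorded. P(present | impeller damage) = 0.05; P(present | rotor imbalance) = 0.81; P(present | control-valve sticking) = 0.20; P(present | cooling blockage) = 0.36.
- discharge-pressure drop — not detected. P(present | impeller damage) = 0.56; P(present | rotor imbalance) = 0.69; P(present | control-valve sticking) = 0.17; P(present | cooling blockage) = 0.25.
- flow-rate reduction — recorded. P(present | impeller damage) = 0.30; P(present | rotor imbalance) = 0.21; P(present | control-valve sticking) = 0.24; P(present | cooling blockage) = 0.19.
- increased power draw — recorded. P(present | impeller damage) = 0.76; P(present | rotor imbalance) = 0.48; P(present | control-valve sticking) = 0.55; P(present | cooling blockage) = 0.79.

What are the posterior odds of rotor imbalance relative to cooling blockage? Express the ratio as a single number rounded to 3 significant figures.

The normalizing constant cancels in an odds ratio, so compute prior × likelihood for the two hypotheses only (using 1 − P(present | H) for each absent indicator):
  rotor imbalance: 0.17 × 0.81 × (1 − 0.69) × 0.21 × 0.48 = 0.0043028
  cooling blockage: 0.23 × 0.36 × (1 − 0.25) × 0.19 × 0.79 = 0.0093212
Posterior odds = 0.0043028 / 0.0093212 ≈ 0.462.

0.462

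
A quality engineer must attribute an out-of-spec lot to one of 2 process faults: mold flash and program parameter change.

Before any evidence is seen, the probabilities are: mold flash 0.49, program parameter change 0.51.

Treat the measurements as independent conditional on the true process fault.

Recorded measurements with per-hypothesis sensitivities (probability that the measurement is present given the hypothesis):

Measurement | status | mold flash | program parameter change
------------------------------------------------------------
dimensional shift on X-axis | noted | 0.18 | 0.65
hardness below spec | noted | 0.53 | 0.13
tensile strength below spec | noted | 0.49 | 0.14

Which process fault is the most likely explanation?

Multiply each prior by the joint likelihood of the measurement pattern:
  mold flash: 0.49 × 0.18 × 0.53 × 0.49 = 0.022906
  program parameter change: 0.51 × 0.65 × 0.13 × 0.14 = 0.0060333
Marginal likelihood of the evidence = 0.028939.
P(mold flash | evidence) ≈ 0.022906 / 0.028939 ≈ 0.792
P(program parameter change | evidence) ≈ 0.0060333 / 0.028939 ≈ 0.208
The largest is 0.792, so mold flash is most probable.

mold flash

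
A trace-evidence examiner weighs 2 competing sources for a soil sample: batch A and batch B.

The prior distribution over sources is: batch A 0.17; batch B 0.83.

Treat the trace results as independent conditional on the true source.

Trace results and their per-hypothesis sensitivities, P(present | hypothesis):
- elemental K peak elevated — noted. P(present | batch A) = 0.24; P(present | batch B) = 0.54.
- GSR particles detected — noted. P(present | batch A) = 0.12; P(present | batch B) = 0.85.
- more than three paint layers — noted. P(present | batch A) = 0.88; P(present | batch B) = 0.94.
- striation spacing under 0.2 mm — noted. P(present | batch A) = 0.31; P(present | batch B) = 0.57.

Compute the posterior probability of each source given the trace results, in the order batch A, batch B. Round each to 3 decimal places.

0.007, 0.993

By Bayes' rule with conditional independence, the unnormalized weight for each hypothesis is prior × ∏ likelihoods:
  batch A: 0.17 × 0.24 × 0.12 × 0.88 × 0.31 = 0.0013356
  batch B: 0.83 × 0.54 × 0.85 × 0.94 × 0.57 = 0.20412
The unnormalized weights sum to 0.20546.
P(batch A | evidence) = 0.0013356 / 0.20546 ≈ 0.007
P(batch B | evidence) = 0.20412 / 0.20546 ≈ 0.993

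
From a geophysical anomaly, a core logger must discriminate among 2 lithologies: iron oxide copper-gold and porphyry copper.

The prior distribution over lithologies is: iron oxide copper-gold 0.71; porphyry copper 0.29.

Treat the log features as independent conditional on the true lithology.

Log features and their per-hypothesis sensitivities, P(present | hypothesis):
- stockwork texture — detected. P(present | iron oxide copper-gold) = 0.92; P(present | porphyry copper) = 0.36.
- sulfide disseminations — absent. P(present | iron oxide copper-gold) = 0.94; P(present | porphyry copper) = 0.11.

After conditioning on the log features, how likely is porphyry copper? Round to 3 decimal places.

0.703

For each hypothesis, the unnormalized posterior weight is prior × product of the log feature likelihoods (using 1 − P(present | H) for each absent log feature):
  iron oxide copper-gold: 0.71 × 0.92 × (1 − 0.94) = 0.039192
  porphyry copper: 0.29 × 0.36 × (1 − 0.11) = 0.092916
Marginal likelihood of the evidence = 0.13211.
P(porphyry copper | evidence) = 0.092916 / 0.13211 ≈ 0.703.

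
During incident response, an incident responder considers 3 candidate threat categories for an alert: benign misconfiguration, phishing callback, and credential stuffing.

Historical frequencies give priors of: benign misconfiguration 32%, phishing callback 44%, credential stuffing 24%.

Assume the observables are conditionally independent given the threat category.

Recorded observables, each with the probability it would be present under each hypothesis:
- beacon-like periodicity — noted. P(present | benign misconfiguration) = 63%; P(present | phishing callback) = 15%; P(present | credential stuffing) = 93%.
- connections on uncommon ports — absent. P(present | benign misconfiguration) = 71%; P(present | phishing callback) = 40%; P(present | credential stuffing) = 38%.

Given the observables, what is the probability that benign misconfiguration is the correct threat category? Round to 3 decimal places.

0.247

For each hypothesis, the unnormalized posterior weight is prior × product of the observable likelihoods (using 1 − P(present | H) for each absent observable):
  benign misconfiguration: 0.32 × 0.63 × (1 − 0.71) = 0.058464
  phishing callback: 0.44 × 0.15 × (1 − 0.40) = 0.0396
  credential stuffing: 0.24 × 0.93 × (1 − 0.38) = 0.13838
Marginal likelihood of the evidence = 0.23645.
P(benign misconfiguration | evidence) = 0.058464 / 0.23645 ≈ 0.247.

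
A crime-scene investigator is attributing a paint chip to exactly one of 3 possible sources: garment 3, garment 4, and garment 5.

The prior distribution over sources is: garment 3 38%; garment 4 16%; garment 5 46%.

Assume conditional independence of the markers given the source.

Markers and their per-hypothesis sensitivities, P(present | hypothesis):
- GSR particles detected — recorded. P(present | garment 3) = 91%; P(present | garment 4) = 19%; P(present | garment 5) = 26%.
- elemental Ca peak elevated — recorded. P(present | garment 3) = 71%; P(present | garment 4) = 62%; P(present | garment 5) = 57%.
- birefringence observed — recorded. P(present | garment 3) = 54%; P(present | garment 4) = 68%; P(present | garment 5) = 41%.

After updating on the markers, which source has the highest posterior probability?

Multiply each prior by the joint likelihood of the marker pattern:
  garment 3: 0.38 × 0.91 × 0.71 × 0.54 = 0.13258
  garment 4: 0.16 × 0.19 × 0.62 × 0.68 = 0.012817
  garment 5: 0.46 × 0.26 × 0.57 × 0.41 = 0.027951
Normalizing constant Z = 0.13258 + 0.012817 + 0.027951 = 0.17335.
P(garment 3 | evidence) ≈ 0.13258 / 0.17335 ≈ 0.765
P(garment 4 | evidence) ≈ 0.012817 / 0.17335 ≈ 0.074
P(garment 5 | evidence) ≈ 0.027951 / 0.17335 ≈ 0.161
The largest is 0.765, so garment 3 is most probable.

garment 3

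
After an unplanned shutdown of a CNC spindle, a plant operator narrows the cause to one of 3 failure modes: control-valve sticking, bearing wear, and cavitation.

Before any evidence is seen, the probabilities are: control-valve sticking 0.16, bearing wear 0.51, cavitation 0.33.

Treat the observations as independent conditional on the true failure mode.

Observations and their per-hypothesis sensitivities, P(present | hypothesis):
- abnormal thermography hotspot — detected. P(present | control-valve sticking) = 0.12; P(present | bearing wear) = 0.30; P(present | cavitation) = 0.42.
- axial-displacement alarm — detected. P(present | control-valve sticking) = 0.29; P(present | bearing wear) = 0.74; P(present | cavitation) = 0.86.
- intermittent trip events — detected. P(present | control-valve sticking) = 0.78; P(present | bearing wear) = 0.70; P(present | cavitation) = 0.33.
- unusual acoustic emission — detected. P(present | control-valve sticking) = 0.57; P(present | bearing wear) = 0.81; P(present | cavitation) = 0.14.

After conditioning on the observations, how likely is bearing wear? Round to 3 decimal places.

Multiply each prior by the joint likelihood of the evidence pattern:
  control-valve sticking: 0.16 × 0.12 × 0.29 × 0.78 × 0.57 = 0.0024755
  bearing wear: 0.51 × 0.30 × 0.74 × 0.70 × 0.81 = 0.064196
  cavitation: 0.33 × 0.42 × 0.86 × 0.33 × 0.14 = 0.0055069
The unnormalized weights sum to 0.072178.
P(bearing wear | evidence) = 0.064196 / 0.072178 ≈ 0.889.

0.889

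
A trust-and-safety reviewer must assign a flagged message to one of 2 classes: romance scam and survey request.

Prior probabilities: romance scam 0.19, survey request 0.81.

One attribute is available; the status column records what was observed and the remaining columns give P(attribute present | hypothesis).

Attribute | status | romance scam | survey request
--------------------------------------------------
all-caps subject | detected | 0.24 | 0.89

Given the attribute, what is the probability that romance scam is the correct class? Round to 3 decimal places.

0.059

For each hypothesis, the unnormalized posterior weight is prior × likelihood:
  romance scam: 0.19 × 0.24 = 0.0456
  survey request: 0.81 × 0.89 = 0.7209
Normalizing constant Z = 0.0456 + 0.7209 = 0.7665.
P(romance scam | evidence) = 0.0456 / 0.7665 ≈ 0.059.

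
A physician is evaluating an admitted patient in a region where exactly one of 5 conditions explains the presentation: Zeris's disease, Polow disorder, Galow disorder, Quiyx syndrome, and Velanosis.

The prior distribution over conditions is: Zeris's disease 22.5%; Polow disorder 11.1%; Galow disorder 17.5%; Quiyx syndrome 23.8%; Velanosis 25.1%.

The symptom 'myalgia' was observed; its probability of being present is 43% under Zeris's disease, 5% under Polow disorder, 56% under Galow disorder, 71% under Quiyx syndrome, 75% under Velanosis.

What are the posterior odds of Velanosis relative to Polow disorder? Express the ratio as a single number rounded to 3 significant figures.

The normalizing constant cancels in an odds ratio, so compute prior × likelihood for the two hypotheses only:
  Velanosis: 0.251 × 0.75 = 0.18825
  Polow disorder: 0.111 × 0.05 = 0.00555
Posterior odds = 0.18825 / 0.00555 ≈ 33.9.

33.9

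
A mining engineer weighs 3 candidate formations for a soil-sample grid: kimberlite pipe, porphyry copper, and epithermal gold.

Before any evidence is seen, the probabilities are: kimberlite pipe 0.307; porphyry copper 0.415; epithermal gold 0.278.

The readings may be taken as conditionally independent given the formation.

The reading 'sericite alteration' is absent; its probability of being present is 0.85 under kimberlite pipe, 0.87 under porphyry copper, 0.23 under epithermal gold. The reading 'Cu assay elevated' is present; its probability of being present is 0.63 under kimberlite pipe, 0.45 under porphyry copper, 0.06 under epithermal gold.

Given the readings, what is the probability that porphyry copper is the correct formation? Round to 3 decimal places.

By Bayes' rule with conditional independence, the unnormalized weight for each hypothesis is prior × ∏ likelihoods (using 1 − P(present | H) for each absent reading):
  kimberlite pipe: 0.307 × (1 − 0.85) × 0.63 = 0.029012
  porphyry copper: 0.415 × (1 − 0.87) × 0.45 = 0.024278
  epithermal gold: 0.278 × (1 − 0.23) × 0.06 = 0.012844
The unnormalized weights sum to 0.066133.
P(porphyry copper | evidence) = 0.024278 / 0.066133 ≈ 0.367.

0.367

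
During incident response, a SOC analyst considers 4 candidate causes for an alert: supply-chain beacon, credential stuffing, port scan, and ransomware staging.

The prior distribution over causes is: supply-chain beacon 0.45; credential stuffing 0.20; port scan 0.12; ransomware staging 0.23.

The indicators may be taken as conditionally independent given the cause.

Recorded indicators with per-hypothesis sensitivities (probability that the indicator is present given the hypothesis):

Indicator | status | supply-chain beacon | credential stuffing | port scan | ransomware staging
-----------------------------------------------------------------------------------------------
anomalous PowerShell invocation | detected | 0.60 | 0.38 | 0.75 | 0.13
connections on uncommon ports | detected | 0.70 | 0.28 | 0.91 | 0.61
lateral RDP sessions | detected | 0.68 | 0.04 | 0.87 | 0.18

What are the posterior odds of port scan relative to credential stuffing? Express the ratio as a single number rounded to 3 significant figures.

83.7

Unnormalized posterior weight (prior times the indicator likelihoods) for each of the two hypotheses:
  port scan: 0.12 × 0.75 × 0.91 × 0.87 = 0.071253
  credential stuffing: 0.20 × 0.38 × 0.28 × 0.04 = 0.0008512
Odds(port scan : credential stuffing) = 0.071253 / 0.0008512 ≈ 83.7.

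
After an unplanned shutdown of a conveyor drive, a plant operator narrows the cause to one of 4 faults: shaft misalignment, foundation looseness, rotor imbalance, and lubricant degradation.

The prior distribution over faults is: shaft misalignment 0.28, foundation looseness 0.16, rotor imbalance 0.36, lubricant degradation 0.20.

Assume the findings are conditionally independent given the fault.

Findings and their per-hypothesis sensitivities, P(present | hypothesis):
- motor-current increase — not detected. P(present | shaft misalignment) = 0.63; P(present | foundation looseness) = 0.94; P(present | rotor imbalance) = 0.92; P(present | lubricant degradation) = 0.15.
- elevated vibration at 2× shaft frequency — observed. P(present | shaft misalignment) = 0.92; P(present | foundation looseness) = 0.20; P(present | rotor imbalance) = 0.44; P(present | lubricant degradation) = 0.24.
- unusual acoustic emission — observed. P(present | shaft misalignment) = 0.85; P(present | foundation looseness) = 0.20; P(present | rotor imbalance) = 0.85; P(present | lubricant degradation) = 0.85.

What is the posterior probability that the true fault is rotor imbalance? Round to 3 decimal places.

0.085

For each hypothesis, the unnormalized posterior weight is prior × product of the finding likelihoods (using 1 − P(present | H) for each absent finding):
  shaft misalignment: 0.28 × (1 − 0.63) × 0.92 × 0.85 = 0.081015
  foundation looseness: 0.16 × (1 − 0.94) × 0.20 × 0.20 = 0.000384
  rotor imbalance: 0.36 × (1 − 0.92) × 0.44 × 0.85 = 0.010771
  lubricant degradation: 0.20 × (1 − 0.15) × 0.24 × 0.85 = 0.03468
Normalizing constant Z = 0.081015 + 0.000384 + 0.010771 + 0.03468 = 0.12685.
P(rotor imbalance | evidence) = 0.010771 / 0.12685 ≈ 0.085.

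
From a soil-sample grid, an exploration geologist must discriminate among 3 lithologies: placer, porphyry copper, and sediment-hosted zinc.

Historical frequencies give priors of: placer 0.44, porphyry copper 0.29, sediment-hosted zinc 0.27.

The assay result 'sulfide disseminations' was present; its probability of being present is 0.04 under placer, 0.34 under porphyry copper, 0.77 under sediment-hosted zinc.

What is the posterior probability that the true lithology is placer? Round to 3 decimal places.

0.054

Multiply each prior by the likelihood of the assay result:
  placer: 0.44 × 0.04 = 0.0176
  porphyry copper: 0.29 × 0.34 = 0.0986
  sediment-hosted zinc: 0.27 × 0.77 = 0.2079
Marginal likelihood of the evidence = 0.3241.
P(placer | evidence) = 0.0176 / 0.3241 ≈ 0.054.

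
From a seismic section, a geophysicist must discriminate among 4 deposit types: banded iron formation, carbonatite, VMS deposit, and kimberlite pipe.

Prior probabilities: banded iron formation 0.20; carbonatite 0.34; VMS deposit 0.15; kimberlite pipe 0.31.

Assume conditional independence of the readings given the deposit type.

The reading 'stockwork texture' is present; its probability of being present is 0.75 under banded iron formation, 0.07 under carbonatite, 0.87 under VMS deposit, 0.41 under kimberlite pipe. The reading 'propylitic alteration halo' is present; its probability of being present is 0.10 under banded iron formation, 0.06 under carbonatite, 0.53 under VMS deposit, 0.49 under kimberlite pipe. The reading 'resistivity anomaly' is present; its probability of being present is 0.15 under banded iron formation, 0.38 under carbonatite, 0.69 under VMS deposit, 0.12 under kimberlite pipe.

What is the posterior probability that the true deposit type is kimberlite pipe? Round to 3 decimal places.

Multiply each prior by the joint likelihood of the reading pattern:
  banded iron formation: 0.20 × 0.75 × 0.10 × 0.15 = 0.00225
  carbonatite: 0.34 × 0.07 × 0.06 × 0.38 = 0.00054264
  VMS deposit: 0.15 × 0.87 × 0.53 × 0.69 = 0.047724
  kimberlite pipe: 0.31 × 0.41 × 0.49 × 0.12 = 0.0074735
The unnormalized weights sum to 0.05799.
P(kimberlite pipe | evidence) = 0.0074735 / 0.05799 ≈ 0.129.

0.129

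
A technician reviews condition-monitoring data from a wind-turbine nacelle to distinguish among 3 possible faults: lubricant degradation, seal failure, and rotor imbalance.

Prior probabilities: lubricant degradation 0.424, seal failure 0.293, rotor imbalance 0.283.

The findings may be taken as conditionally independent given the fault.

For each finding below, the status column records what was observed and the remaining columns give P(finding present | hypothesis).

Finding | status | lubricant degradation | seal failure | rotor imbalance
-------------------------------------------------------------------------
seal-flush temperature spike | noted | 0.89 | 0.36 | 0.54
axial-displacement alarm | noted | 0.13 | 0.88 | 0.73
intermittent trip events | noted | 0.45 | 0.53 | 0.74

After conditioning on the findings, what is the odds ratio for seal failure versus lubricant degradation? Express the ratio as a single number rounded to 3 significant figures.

2.23

Posterior odds equal prior odds times the likelihood ratio; only the two competing hypotheses matter.
  seal failure: 0.293 × 0.36 × 0.88 × 0.53 = 0.049196
  lubricant degradation: 0.424 × 0.89 × 0.13 × 0.45 = 0.022076
Posterior odds = 0.049196 / 0.022076 ≈ 2.23.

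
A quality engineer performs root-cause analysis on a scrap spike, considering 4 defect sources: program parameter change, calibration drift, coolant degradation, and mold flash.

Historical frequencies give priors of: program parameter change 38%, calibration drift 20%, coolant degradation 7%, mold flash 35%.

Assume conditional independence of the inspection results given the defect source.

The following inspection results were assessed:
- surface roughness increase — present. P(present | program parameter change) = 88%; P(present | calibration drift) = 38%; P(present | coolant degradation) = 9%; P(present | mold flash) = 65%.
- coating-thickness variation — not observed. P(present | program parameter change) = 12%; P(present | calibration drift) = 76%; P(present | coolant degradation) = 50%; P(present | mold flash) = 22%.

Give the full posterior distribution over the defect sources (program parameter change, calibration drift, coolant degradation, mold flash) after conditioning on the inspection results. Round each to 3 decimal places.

0.597, 0.037, 0.006, 0.360

By Bayes' rule with conditional independence, the unnormalized weight for each hypothesis is prior × ∏ likelihoods (using 1 − P(present | H) for each absent inspection result):
  program parameter change: 0.38 × 0.88 × (1 − 0.12) = 0.29427
  calibration drift: 0.20 × 0.38 × (1 − 0.76) = 0.01824
  coolant degradation: 0.07 × 0.09 × (1 − 0.50) = 0.00315
  mold flash: 0.35 × 0.65 × (1 − 0.22) = 0.17745
Marginal likelihood of the evidence = 0.49311.
P(program parameter change | evidence) = 0.29427 / 0.49311 ≈ 0.597
P(calibration drift | evidence) = 0.01824 / 0.49311 ≈ 0.037
P(coolant degradation | evidence) = 0.00315 / 0.49311 ≈ 0.006
P(mold flash | evidence) = 0.17745 / 0.49311 ≈ 0.360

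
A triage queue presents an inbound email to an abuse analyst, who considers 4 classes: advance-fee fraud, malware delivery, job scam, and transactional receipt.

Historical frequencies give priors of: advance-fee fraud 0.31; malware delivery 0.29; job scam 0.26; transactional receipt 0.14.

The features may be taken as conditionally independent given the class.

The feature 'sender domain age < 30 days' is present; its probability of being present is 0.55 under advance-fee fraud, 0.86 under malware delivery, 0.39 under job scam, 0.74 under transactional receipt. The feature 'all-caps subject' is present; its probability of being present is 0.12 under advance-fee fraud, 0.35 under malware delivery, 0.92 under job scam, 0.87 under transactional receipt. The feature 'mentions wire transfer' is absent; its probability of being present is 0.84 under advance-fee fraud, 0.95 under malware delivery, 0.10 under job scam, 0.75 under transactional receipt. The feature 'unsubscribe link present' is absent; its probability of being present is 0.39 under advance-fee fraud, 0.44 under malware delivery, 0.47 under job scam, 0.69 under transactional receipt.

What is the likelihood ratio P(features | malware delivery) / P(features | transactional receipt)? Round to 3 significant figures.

Take the product of per-feature likelihoods under each hypothesis (using 1 − P(present | H) for each absent feature), then divide.
  malware delivery: 0.86 × 0.35 × (1 − 0.95) × (1 − 0.44) = 0.008428
  transactional receipt: 0.74 × 0.87 × (1 − 0.75) × (1 − 0.69) = 0.049895
Bayes factor = 0.008428 / 0.049895 ≈ 0.169

0.169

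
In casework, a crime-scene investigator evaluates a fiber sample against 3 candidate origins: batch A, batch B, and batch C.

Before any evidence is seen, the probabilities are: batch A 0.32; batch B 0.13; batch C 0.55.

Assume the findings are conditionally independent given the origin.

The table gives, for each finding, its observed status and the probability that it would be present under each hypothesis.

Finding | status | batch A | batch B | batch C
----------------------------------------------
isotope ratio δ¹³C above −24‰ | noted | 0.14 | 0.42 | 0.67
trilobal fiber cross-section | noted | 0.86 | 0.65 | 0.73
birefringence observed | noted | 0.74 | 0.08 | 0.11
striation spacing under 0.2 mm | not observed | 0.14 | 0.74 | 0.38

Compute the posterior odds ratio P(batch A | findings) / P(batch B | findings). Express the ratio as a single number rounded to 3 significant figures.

33.2

Posterior odds equal prior odds times the likelihood ratio; only the two competing hypotheses matter (using 1 − P(present | H) for each absent finding).
  batch A: 0.32 × 0.14 × 0.86 × 0.74 × (1 − 0.14) = 0.024519
  batch B: 0.13 × 0.42 × 0.65 × 0.08 × (1 − 0.74) = 0.00073819
Odds(batch A : batch B) = 0.024519 / 0.00073819 ≈ 33.2.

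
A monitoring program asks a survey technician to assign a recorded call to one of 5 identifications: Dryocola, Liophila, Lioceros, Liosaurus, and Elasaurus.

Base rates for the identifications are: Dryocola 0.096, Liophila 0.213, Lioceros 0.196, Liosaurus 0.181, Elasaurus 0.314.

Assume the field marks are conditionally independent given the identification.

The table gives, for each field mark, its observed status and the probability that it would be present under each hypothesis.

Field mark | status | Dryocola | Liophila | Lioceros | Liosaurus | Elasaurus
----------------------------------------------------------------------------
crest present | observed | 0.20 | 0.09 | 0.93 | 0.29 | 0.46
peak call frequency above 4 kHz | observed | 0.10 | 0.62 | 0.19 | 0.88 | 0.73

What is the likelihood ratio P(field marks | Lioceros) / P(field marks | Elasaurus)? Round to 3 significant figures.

Take the product of per-field mark likelihoods under each hypothesis, then divide.
  Lioceros: 0.93 × 0.19 = 0.1767
  Elasaurus: 0.46 × 0.73 = 0.3358
Bayes factor = 0.1767 / 0.3358 ≈ 0.526

0.526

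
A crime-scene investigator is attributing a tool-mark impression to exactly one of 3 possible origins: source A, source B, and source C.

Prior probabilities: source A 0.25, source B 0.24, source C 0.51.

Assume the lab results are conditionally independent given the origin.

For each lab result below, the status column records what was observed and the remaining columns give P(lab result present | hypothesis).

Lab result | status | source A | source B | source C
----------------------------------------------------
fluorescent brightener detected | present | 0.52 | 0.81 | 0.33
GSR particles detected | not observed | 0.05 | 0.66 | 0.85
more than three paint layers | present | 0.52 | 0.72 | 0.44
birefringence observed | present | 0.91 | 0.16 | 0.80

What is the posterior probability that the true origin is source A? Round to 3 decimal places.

0.780

For each hypothesis, the unnormalized posterior weight is prior × product of the lab result likelihoods (using 1 − P(present | H) for each absent lab result):
  source A: 0.25 × 0.52 × (1 − 0.05) × 0.52 × 0.91 = 0.05844
  source B: 0.24 × 0.81 × (1 − 0.66) × 0.72 × 0.16 = 0.0076143
  source C: 0.51 × 0.33 × (1 − 0.85) × 0.44 × 0.80 = 0.0088862
Normalizing constant Z = 0.05844 + 0.0076143 + 0.0088862 = 0.074941.
P(source A | evidence) = 0.05844 / 0.074941 ≈ 0.780.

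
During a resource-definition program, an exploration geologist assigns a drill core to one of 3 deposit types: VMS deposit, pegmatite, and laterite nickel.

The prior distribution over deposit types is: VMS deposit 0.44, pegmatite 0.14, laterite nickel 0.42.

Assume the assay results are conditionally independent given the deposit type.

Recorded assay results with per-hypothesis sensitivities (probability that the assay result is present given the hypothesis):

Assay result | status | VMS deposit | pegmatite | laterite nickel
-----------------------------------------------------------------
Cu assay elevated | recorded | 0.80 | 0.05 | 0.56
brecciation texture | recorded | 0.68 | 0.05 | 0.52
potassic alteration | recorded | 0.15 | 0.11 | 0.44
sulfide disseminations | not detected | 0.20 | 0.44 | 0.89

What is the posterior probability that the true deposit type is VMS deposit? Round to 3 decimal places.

0.829

For each hypothesis, the unnormalized posterior weight is prior × product of the assay result likelihoods (using 1 − P(present | H) for each absent assay result):
  VMS deposit: 0.44 × 0.80 × 0.68 × 0.15 × (1 − 0.20) = 0.028723
  pegmatite: 0.14 × 0.05 × 0.05 × 0.11 × (1 − 0.44) = 2.156e-05
  laterite nickel: 0.42 × 0.56 × 0.52 × 0.44 × (1 − 0.89) = 0.0059195
Marginal likelihood of the evidence = 0.034664.
P(VMS deposit | evidence) = 0.028723 / 0.034664 ≈ 0.829.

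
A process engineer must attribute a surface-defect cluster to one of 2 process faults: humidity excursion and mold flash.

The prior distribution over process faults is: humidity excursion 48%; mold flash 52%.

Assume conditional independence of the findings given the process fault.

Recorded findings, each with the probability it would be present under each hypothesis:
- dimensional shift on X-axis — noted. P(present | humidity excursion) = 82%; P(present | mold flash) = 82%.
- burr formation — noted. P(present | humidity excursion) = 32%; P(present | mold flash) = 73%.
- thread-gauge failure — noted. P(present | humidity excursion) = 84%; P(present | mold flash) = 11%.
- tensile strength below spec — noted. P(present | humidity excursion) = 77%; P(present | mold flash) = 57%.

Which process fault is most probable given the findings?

humidity excursion

By Bayes' rule with conditional independence, the unnormalized weight for each hypothesis is prior × ∏ likelihoods:
  humidity excursion: 0.48 × 0.82 × 0.32 × 0.84 × 0.77 = 0.081466
  mold flash: 0.52 × 0.82 × 0.73 × 0.11 × 0.57 = 0.019517
Marginal likelihood of the evidence = 0.10098.
P(humidity excursion | evidence) ≈ 0.081466 / 0.10098 ≈ 0.807
P(mold flash | evidence) ≈ 0.019517 / 0.10098 ≈ 0.193
The largest is 0.807, so humidity excursion is most probable.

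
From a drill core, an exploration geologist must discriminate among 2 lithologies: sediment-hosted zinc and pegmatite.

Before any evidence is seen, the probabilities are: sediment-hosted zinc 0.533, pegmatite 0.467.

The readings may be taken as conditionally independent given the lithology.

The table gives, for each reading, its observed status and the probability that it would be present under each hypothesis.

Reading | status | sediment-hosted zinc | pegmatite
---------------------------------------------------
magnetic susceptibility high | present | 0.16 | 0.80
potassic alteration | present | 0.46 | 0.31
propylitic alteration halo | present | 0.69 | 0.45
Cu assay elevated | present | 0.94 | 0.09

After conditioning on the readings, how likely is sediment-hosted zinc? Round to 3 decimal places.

Multiply each prior by the joint likelihood of the reading pattern:
  sediment-hosted zinc: 0.533 × 0.16 × 0.46 × 0.69 × 0.94 = 0.025444
  pegmatite: 0.467 × 0.80 × 0.31 × 0.45 × 0.09 = 0.0046905
Marginal likelihood of the evidence = 0.030134.
P(sediment-hosted zinc | evidence) = 0.025444 / 0.030134 ≈ 0.844.

0.844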